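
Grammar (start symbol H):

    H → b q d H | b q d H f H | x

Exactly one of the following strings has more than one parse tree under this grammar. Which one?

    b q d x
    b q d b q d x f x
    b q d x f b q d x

b q d b q d x f x

b q d x: 1 tree
b q d b q d x f x: 2 trees
b q d x f b q d x: 1 tree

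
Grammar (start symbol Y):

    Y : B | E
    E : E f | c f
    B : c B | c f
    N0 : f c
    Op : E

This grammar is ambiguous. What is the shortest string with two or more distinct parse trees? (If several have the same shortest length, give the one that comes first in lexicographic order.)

length 2: c f has 2 parse trees

Two derivations of c f:
  Y ⇒ B ⇒ c f
  Y ⇒ E ⇒ c f

c f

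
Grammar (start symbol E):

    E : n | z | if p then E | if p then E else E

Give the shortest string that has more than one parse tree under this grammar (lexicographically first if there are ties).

length 1: no string has ≥2 trees
length 4: no string has ≥2 trees
length 6: no string has ≥2 trees
length 7: no string has ≥2 trees
length 9: if p then if p then n else n has 2 parse trees

Two derivations of if p then if p then n else n:
  E ⇒ if p then E ⇒ if p then if p then E else E ⇒ if p then if p then n else E ⇒ if p then if p then n else n
  E ⇒ if p then E else E ⇒ if p then if p then E else E ⇒ if p then if p then n else E ⇒ if p then if p then n else n

if p then if p then n else n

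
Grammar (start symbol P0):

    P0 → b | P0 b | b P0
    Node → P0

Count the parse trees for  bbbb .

Parse trees for bbbb:
  [P0 [P0 [P0 [P0 b] b] b] b]
  [P0 [P0 [P0 b [P0 b]] b] b]
  [P0 [P0 b [P0 [P0 b] b]] b]
  [P0 [P0 b [P0 b [P0 b]]] b]
  [P0 b [P0 [P0 [P0 b] b] b]]
  [P0 b [P0 [P0 b [P0 b]] b]]
  [P0 b [P0 b [P0 [P0 b] b]]]
  [P0 b [P0 b [P0 b [P0 b]]]]

8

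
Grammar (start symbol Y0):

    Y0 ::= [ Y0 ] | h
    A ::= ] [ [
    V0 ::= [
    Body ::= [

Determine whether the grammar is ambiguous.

Unambiguous

(A, V0, Body are unreachable from Y0, so their rules don't affect L(Y0).) L(Y0) is { openⁿ atom closeⁿ : n ≥ 0 }. The bracket depth fixes n, and the derivation is forced at every step.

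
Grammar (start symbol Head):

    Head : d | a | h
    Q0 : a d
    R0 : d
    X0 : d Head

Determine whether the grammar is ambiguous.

(Q0, R0, X0 are unreachable from Head, so their rules don't affect L(Head).) The reachable rules are right-linear with at most one rule per (nonterminal, next-terminal) pair. Each input token forces the next rule, so parsing is deterministic.

Unambiguous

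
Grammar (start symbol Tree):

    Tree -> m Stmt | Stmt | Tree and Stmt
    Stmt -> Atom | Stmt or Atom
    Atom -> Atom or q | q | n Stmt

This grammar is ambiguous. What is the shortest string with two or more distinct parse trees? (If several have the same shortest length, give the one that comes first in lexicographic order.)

length 1: no string has ≥2 trees
length 2: no string has ≥2 trees
length 3: q or q has 2 parse trees

Two derivations of q or q:
  Tree ⇒ Stmt ⇒ Atom ⇒ Atom or q ⇒ q or q
  Tree ⇒ Stmt ⇒ Stmt or Atom ⇒ Atom or Atom ⇒ q or Atom ⇒ q or q

q or q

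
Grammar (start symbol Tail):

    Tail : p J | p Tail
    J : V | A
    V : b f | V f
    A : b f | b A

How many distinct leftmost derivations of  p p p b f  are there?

2

Parse trees for p p p b f:
  [Tail p [Tail p [Tail p [J [V b f]]]]]
  [Tail p [Tail p [Tail p [J [A b f]]]]]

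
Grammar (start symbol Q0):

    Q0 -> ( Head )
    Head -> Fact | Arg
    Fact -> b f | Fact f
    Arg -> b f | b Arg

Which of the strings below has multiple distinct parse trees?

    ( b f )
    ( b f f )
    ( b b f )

( b f ): 2 trees
( b f f ): 1 tree
( b b f ): 1 tree

( b f )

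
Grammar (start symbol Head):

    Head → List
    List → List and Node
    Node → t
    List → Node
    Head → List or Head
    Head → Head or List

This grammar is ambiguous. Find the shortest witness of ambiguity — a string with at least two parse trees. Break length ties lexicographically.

length 1: no string has ≥2 trees
length 3: t or t has 2 parse trees

Two derivations of t or t:
  Head ⇒ List or Head ⇒ Node or Head ⇒ t or Head ⇒ t or List ⇒ t or Node ⇒ t or t
  Head ⇒ Head or List ⇒ List or List ⇒ Node or List ⇒ t or List ⇒ t or Node ⇒ t or t

t or t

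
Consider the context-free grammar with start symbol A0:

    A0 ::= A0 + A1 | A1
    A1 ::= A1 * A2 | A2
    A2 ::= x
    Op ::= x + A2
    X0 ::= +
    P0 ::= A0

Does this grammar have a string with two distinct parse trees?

Unambiguous

Only A0, A1, A2 are reachable from A0; ignoring the rest: A0 → A0 + A1 | A1  ;  A1 → A1 * A2 | A2  — a left-associative chain with A2 at the bottom. Each string factors uniquely by precedence.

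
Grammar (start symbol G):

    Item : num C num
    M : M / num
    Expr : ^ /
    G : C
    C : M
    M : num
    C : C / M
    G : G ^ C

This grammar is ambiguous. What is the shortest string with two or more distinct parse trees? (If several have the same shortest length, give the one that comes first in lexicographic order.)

num / num

length 1: no string has ≥2 trees
length 3: num / num has 2 parse trees

Two derivations of num / num:
  G ⇒ C ⇒ M ⇒ M / num ⇒ num / num
  G ⇒ C ⇒ C / M ⇒ M / M ⇒ num / M ⇒ num / num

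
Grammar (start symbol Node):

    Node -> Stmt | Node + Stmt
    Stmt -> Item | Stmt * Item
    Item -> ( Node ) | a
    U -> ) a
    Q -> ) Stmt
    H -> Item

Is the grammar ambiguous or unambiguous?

(U, Q, H are unreachable from Node, so their rules don't affect L(Node).) The grammar is stratified — Node handles '+' (left-recursive), Stmt handles '*', Item atoms. Each operator has a fixed associativity and precedence level, so every string has one parse.

Unambiguous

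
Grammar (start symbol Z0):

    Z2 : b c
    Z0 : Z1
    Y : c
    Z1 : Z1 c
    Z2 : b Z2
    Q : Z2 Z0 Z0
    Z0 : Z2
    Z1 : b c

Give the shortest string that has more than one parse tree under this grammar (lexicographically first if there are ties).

length 2: b c has 2 parse trees

Two derivations of b c:
  Z0 ⇒ Z1 ⇒ b c
  Z0 ⇒ Z2 ⇒ b c

b c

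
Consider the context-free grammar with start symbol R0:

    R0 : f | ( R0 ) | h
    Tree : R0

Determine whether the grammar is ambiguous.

Only R0 is reachable from R0; ignoring the rest: Each string is a nest of matched brackets around a single atom. An opening bracket forces the recursive rule; an atom forces the base rule.

Unambiguous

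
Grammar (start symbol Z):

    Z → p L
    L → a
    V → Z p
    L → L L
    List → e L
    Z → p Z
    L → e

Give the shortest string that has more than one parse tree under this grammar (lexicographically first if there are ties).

p a a a

length 2: no string has ≥2 trees
length 3: no string has ≥2 trees
length 4: p a a a has 2 parse trees

Two derivations of p a a a:
  Z ⇒ p L ⇒ p L L ⇒ p a L ⇒ p a L L ⇒ p a a L ⇒ p a a a
  Z ⇒ p L ⇒ p L L ⇒ p L L L ⇒ p a L L ⇒ p a a L ⇒ p a a a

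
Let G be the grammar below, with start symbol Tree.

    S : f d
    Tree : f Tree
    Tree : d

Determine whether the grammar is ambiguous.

Unambiguous

Only Tree is reachable from Tree; ignoring the rest: Restricted to the reachable nonterminals, every rule has the form A → t or A → t B, and no two rules for the same A share a first terminal. The grammar encodes a DFA — one run per string.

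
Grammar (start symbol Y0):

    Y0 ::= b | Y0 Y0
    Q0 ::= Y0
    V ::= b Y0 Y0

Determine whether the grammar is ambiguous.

Witness: b b b

Derivation 1: Y0 ⇒ Y0 Y0 ⇒ b Y0 ⇒ b Y0 Y0 ⇒ b b Y0 ⇒ b b b
Derivation 2: Y0 ⇒ Y0 Y0 ⇒ Y0 Y0 Y0 ⇒ b Y0 Y0 ⇒ b b Y0 ⇒ b b b

Two distinct leftmost derivations for the same string.

Ambiguous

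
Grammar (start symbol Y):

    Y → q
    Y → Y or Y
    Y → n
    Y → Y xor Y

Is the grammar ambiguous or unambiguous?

Witness: n or n or n

Derivation 1: Y ⇒ Y or Y ⇒ Y or Y or Y ⇒ n or Y or Y ⇒ n or n or Y ⇒ n or n or n
Derivation 2: Y ⇒ Y or Y ⇒ n or Y ⇒ n or Y or Y ⇒ n or n or Y ⇒ n or n or n

Two distinct leftmost derivations for the same string.

Ambiguous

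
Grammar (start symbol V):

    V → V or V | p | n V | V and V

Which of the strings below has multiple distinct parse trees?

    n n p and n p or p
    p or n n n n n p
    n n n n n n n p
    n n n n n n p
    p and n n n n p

n n p and n p or p: 12 trees
p or n n n n n p: 1 tree
n n n n n n n p: 1 tree
n n n n n n p: 1 tree
p and n n n n p: 1 tree

n n p and n p or p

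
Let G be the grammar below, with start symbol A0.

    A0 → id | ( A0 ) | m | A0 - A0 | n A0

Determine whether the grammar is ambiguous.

Witness: n id - id

Derivation 1: A0 ⇒ A0 - A0 ⇒ n A0 - A0 ⇒ n id - A0 ⇒ n id - id
Derivation 2: A0 ⇒ n A0 ⇒ n A0 - A0 ⇒ n id - A0 ⇒ n id - id

Two distinct leftmost derivations for the same string.

Ambiguous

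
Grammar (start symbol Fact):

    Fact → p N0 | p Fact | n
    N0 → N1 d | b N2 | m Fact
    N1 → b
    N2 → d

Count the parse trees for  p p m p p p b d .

2

Parse trees for p p m p p p b d:
  [Fact p [Fact p [N0 m [Fact p [Fact p [Fact p [N0 [N1 b] d]]]]]]]
  [Fact p [Fact p [N0 m [Fact p [Fact p [Fact p [N0 b [N2 d]]]]]]]]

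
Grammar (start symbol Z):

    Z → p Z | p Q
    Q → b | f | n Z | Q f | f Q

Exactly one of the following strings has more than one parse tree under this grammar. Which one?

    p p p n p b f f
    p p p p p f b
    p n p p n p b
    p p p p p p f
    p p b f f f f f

p p p n p b f f: 3 trees
p p p p p f b: 1 tree
p n p p n p b: 1 tree
p p p p p p f: 1 tree
p p b f f f f f: 1 tree

p p p n p b f f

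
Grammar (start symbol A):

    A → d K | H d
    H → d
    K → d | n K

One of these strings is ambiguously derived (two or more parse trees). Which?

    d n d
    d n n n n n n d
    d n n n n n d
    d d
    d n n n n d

d d

d n d: 1 tree
d n n n n n n d: 1 tree
d n n n n n d: 1 tree
d d: 2 trees
d n n n n d: 1 tree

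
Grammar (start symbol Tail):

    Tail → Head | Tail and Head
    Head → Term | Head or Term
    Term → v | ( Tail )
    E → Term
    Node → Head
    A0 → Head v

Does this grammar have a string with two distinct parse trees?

Unambiguous

Only Tail, Head, Term are reachable from Tail; ignoring the rest: The grammar is stratified — Tail handles 'and' (left-recursive), Head handles 'or', Term atoms. Each operator has a fixed associativity and precedence level, so every string has one parse.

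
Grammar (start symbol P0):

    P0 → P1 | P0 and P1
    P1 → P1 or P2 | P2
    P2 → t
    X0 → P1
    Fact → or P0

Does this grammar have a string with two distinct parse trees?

Unambiguous

Only P0, P1, P2 are reachable from P0; ignoring the rest: The grammar is stratified — P0 handles 'and' (left-recursive), P1 handles 'or', P2 atoms. Each operator has a fixed associativity and precedence level, so every string has one parse.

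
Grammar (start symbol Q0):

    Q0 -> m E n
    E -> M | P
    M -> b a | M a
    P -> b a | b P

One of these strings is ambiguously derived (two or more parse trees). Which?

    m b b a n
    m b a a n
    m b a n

m b a n

m b b a n: 1 tree
m b a a n: 1 tree
m b a n: 2 trees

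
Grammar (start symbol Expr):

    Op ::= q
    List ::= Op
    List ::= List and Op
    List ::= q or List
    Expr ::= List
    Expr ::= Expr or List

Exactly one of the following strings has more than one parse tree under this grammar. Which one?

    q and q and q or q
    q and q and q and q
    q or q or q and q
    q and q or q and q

q and q and q or q: 1 tree
q and q and q and q: 1 tree
q or q or q and q: 7 trees
q and q or q and q: 1 tree

q or q or q and q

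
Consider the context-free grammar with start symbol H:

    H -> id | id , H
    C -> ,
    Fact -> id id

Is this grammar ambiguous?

Unambiguous

Only H is reachable from H; ignoring the rest: Right-recursive list with a separator: after each atom, whether the separator follows determines the rule. One parse per string.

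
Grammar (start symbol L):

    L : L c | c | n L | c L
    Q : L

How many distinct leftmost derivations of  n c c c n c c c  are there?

Parse trees for n c c c n c c c (showing first 6 of 29):
  [L [L [L n [L c [L c [L c [L n [L c]]]]]] c] c]
  [L [L n [L [L c [L c [L c [L n [L c]]]]] c]] c]
  [L [L n [L c [L [L c [L c [L n [L c]]]] c]]] c]
  [L [L n [L c [L c [L [L c [L n [L c]]] c]]]] c]
  [L [L n [L c [L c [L c [L [L n [L c]] c]]]]] c]
  [L [L n [L c [L c [L c [L n [L [L c] c]]]]]] c]

29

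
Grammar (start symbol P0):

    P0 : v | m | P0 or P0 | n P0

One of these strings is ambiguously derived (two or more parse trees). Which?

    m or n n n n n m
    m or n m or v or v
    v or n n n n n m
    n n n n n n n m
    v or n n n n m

m or n n n n n m: 1 tree
m or n m or v or v: 9 trees
v or n n n n n m: 1 tree
n n n n n n n m: 1 tree
v or n n n n m: 1 tree

m or n m or v or v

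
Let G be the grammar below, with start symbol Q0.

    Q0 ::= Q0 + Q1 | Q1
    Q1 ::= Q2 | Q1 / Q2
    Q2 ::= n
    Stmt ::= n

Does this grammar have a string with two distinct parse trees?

Only Q0, Q1, Q2 are reachable from Q0; ignoring the rest: The grammar is stratified — Q0 handles '+' (left-recursive), Q1 handles '/', Q2 atoms. Each operator has a fixed associativity and precedence level, so every string has one parse.

Unambiguous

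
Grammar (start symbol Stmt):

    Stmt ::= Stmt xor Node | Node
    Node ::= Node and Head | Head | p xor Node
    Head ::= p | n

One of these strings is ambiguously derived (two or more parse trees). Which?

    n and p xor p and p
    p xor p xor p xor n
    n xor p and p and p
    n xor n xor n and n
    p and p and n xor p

p xor p xor p xor n

n and p xor p and p: 1 tree
p xor p xor p xor n: 8 trees
n xor p and p and p: 1 tree
n xor n xor n and n: 1 tree
p and p and n xor p: 1 tree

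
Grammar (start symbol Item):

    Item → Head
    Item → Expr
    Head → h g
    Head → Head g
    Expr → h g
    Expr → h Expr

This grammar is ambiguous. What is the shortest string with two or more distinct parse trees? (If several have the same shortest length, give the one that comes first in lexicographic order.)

h g

length 2: h g has 2 parse trees

Two derivations of h g:
  Item ⇒ Head ⇒ h g
  Item ⇒ Expr ⇒ h g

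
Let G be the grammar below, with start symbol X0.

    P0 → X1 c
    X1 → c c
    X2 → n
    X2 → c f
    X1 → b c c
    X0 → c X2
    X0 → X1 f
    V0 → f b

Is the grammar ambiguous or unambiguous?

Witness: c c f

Derivation 1: X0 ⇒ c X2 ⇒ c c f
Derivation 2: X0 ⇒ X1 f ⇒ c c f

Two distinct leftmost derivations for the same string.

Ambiguous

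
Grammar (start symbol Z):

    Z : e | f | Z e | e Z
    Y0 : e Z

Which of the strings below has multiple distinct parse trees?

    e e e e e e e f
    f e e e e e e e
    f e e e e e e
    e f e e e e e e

e f e e e e e e

e e e e e e e f: 1 tree
f e e e e e e e: 1 tree
f e e e e e e: 1 tree
e f e e e e e e: 7 trees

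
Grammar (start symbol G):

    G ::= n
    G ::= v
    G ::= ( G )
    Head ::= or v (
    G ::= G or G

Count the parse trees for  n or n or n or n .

Parse trees for n or n or n or n:
  [G [G n] or [G [G n] or [G [G n] or [G n]]]]
  [G [G n] or [G [G [G n] or [G n]] or [G n]]]
  [G [G [G n] or [G n]] or [G [G n] or [G n]]]
  [G [G [G n] or [G [G n] or [G n]]] or [G n]]
  [G [G [G [G n] or [G n]] or [G n]] or [G n]]

5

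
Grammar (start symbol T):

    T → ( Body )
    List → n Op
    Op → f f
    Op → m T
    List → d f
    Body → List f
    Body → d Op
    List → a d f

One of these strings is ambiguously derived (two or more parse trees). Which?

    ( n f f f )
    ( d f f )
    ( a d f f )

( d f f )

( n f f f ): 1 tree
( d f f ): 2 trees
( a d f f ): 1 tree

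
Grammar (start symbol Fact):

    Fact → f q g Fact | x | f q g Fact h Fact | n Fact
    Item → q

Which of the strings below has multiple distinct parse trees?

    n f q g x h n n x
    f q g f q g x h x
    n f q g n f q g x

f q g f q g x h x

n f q g x h n n x: 1 tree
f q g f q g x h x: 2 trees
n f q g n f q g x: 1 tree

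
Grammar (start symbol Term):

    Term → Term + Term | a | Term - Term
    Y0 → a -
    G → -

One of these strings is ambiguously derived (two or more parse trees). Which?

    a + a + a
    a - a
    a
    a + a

a + a + a

a + a + a: 2 trees
a - a: 1 tree
a: 1 tree
a + a: 1 tree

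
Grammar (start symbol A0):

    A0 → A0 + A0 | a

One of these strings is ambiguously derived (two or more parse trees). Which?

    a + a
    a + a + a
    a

a + a: 1 tree
a + a + a: 2 trees
a: 1 tree

a + a + a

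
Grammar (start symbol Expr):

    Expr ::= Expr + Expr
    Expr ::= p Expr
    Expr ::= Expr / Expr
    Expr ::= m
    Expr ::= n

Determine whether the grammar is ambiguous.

Ambiguous

Witness: p m + m

Derivation 1: Expr ⇒ Expr + Expr ⇒ p Expr + Expr ⇒ p m + Expr ⇒ p m + m
Derivation 2: Expr ⇒ p Expr ⇒ p Expr + Expr ⇒ p m + Expr ⇒ p m + m

Two distinct leftmost derivations for the same string.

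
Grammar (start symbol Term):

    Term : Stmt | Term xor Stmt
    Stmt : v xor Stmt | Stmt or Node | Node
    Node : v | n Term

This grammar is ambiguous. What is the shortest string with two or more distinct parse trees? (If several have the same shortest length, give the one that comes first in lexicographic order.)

length 1: no string has ≥2 trees
length 2: no string has ≥2 trees
length 3: v xor v has 2 parse trees

Two derivations of v xor v:
  Term ⇒ Stmt ⇒ v xor Stmt ⇒ v xor Node ⇒ v xor v
  Term ⇒ Term xor Stmt ⇒ Stmt xor Stmt ⇒ Node xor Stmt ⇒ v xor Stmt ⇒ v xor Node ⇒ v xor v

v xor v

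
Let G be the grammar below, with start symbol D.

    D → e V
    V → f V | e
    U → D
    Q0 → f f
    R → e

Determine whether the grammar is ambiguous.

(U, Q0, R are unreachable from D, so their rules don't affect L(D).) Each reachable nonterminal has at most one production per leading terminal, and all productions are right-linear; the derivation is determined token-by-token.

Unambiguous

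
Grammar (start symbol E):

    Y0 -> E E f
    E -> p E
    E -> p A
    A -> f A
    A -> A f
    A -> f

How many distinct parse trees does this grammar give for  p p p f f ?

2

Parse trees for p p p f f:
  [E p [E p [E p [A f [A f]]]]]
  [E p [E p [E p [A [A f] f]]]]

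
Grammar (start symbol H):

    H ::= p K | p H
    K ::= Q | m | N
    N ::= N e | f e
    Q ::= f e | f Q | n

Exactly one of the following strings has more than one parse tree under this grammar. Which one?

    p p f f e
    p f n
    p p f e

p p f f e: 1 tree
p f n: 1 tree
p p f e: 2 trees

p p f e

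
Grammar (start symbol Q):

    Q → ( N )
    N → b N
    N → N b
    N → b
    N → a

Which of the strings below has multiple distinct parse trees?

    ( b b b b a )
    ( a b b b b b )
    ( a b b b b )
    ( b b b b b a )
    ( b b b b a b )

( b b b b a ): 1 tree
( a b b b b b ): 1 tree
( a b b b b ): 1 tree
( b b b b b a ): 1 tree
( b b b b a b ): 5 trees

( b b b b a b )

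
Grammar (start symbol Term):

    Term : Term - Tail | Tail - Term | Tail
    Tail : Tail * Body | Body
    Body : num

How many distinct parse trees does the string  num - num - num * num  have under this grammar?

4

Parse trees for num - num - num * num:
  [Term [Term [Term [Tail [Body num]]] - [Tail [Body num]]] - [Tail [Tail [Body num]] * [Body num]]]
  [Term [Term [Tail [Body num]] - [Term [Tail [Body num]]]] - [Tail [Tail [Body num]] * [Body num]]]
  [Term [Tail [Body num]] - [Term [Term [Tail [Body num]]] - [Tail [Tail [Body num]] * [Body num]]]]
  [Term [Tail [Body num]] - [Term [Tail [Body num]] - [Term [Tail [Tail [Body num]] * [Body num]]]]]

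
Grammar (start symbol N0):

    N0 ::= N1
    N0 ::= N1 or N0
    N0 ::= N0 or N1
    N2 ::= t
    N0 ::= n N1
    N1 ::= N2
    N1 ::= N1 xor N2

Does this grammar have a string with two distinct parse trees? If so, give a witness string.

Ambiguous

Witness: t or t

Derivation 1: N0 ⇒ N1 or N0 ⇒ N2 or N0 ⇒ t or N0 ⇒ t or N1 ⇒ t or N2 ⇒ t or t
Derivation 2: N0 ⇒ N0 or N1 ⇒ N1 or N1 ⇒ N2 or N1 ⇒ t or N1 ⇒ t or N2 ⇒ t or t

Two distinct leftmost derivations for the same string.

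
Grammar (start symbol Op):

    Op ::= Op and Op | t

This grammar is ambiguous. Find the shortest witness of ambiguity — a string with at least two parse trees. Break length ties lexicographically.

length 1: no string has ≥2 trees
length 3: no string has ≥2 trees
length 5: t and t and t has 2 parse trees

Two derivations of t and t and t:
  Op ⇒ Op and Op ⇒ Op and Op and Op ⇒ t and Op and Op ⇒ t and t and Op ⇒ t and t and t
  Op ⇒ Op and Op ⇒ t and Op ⇒ t and Op and Op ⇒ t and t and Op ⇒ t and t and t

t and t and t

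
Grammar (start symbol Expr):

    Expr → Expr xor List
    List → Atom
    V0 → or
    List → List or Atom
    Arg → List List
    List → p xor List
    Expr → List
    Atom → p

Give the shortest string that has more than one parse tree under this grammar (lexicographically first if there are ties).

p xor p

length 1: no string has ≥2 trees
length 3: p xor p has 2 parse trees

Two derivations of p xor p:
  Expr ⇒ Expr xor List ⇒ List xor List ⇒ Atom xor List ⇒ p xor List ⇒ p xor Atom ⇒ p xor p
  Expr ⇒ List ⇒ p xor List ⇒ p xor Atom ⇒ p xor p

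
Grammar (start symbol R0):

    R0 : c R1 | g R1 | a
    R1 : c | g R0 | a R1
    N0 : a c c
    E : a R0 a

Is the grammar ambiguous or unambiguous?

Unambiguous

Only R0, R1 are reachable from R0; ignoring the rest: The reachable rules are right-linear with at most one rule per (nonterminal, next-terminal) pair. Each input token forces the next rule, so parsing is deterministic.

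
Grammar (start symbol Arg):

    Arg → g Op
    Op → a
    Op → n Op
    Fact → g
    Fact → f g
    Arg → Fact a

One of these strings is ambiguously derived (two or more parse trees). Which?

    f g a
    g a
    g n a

g a

f g a: 1 tree
g a: 2 trees
g n a: 1 tree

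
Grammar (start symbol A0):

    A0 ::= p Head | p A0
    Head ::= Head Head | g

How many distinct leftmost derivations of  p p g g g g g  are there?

Parse trees for p p g g g g g (showing first 6 of 14):
  [A0 p [A0 p [Head [Head g] [Head [Head g] [Head [Head g] [Head [Head g] [Head g]]]]]]]
  [A0 p [A0 p [Head [Head g] [Head [Head g] [Head [Head [Head g] [Head g]] [Head g]]]]]]
  [A0 p [A0 p [Head [Head g] [Head [Head [Head g] [Head g]] [Head [Head g] [Head g]]]]]]
  [A0 p [A0 p [Head [Head g] [Head [Head [Head g] [Head [Head g] [Head g]]] [Head g]]]]]
  [A0 p [A0 p [Head [Head g] [Head [Head [Head [Head g] [Head g]] [Head g]] [Head g]]]]]
  [A0 p [A0 p [Head [Head [Head g] [Head g]] [Head [Head g] [Head [Head g] [Head g]]]]]]

14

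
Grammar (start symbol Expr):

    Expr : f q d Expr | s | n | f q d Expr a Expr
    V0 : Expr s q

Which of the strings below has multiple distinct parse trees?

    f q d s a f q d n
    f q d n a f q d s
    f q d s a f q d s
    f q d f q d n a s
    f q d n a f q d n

f q d s a f q d n: 1 tree
f q d n a f q d s: 1 tree
f q d s a f q d s: 1 tree
f q d f q d n a s: 2 trees
f q d n a f q d n: 1 tree

f q d f q d n a s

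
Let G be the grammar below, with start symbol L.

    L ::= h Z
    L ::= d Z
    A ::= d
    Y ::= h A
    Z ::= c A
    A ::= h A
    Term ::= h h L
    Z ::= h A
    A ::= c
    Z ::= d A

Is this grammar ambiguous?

Only L, Z, A are reachable from L; ignoring the rest: Restricted to the reachable nonterminals, every rule has the form A → t or A → t B, and no two rules for the same A share a first terminal. The grammar encodes a DFA — one run per string.

Unambiguous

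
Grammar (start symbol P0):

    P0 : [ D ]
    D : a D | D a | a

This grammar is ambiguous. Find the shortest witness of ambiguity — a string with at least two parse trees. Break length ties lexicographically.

length 3: no string has ≥2 trees
length 4: [ a a ] has 2 parse trees

Two derivations of [ a a ]:
  P0 ⇒ [ D ] ⇒ [ a D ] ⇒ [ a a ]
  P0 ⇒ [ D ] ⇒ [ D a ] ⇒ [ a a ]

[ a a ]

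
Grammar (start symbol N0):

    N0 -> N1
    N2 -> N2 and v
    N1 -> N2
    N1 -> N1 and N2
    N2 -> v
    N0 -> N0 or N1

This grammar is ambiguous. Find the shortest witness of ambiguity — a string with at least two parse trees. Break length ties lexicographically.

v and v

length 1: no string has ≥2 trees
length 3: v and v has 2 parse trees

Two derivations of v and v:
  N0 ⇒ N1 ⇒ N2 ⇒ N2 and v ⇒ v and v
  N0 ⇒ N1 ⇒ N1 and N2 ⇒ N2 and N2 ⇒ v and N2 ⇒ v and v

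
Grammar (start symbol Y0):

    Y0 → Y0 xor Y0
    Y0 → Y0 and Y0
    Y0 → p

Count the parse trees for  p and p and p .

Parse trees for p and p and p:
  [Y0 [Y0 p] and [Y0 [Y0 p] and [Y0 p]]]
  [Y0 [Y0 [Y0 p] and [Y0 p]] and [Y0 p]]

2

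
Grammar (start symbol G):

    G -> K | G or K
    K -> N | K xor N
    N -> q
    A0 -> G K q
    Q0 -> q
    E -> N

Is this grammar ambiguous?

Unambiguous

Only G, K, N are reachable from G; ignoring the rest: G → G or K | K  ;  K → K xor N | N  — a left-associative chain with N at the bottom. Each string factors uniquely by precedence.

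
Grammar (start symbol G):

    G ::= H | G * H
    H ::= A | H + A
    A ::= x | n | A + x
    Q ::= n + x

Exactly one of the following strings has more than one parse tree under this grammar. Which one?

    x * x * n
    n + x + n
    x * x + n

n + x + n

x * x * n: 1 tree
n + x + n: 2 trees
x * x + n: 1 tree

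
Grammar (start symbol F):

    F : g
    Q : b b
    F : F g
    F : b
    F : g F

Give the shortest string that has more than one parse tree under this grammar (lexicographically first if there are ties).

length 1: no string has ≥2 trees
length 2: g g has 2 parse trees

Two derivations of g g:
  F ⇒ F g ⇒ g g
  F ⇒ g F ⇒ g g

g g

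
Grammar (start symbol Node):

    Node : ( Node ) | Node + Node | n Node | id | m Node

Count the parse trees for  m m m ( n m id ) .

Parse trees for m m m ( n m id ):
  [Node m [Node m [Node m [Node ( [Node n [Node m [Node id]]] )]]]]

1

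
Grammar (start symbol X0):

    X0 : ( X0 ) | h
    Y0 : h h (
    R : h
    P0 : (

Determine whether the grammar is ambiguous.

Unambiguous

(Y0, R, P0 are unreachable from X0, so their rules don't affect L(X0).) Each string is a nest of matched brackets around a single atom. An opening bracket forces the recursive rule; an atom forces the base rule.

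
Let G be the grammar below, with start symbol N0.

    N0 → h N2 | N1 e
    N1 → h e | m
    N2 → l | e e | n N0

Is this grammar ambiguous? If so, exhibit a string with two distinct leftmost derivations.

Witness: h e e

Derivation 1: N0 ⇒ h N2 ⇒ h e e
Derivation 2: N0 ⇒ N1 e ⇒ h e e

Two distinct leftmost derivations for the same string.

Ambiguous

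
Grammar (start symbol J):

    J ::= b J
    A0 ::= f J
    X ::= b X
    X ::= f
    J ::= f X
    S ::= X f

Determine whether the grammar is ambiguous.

Unambiguous

Only J, X are reachable from J; ignoring the rest: The reachable rules are right-linear with at most one rule per (nonterminal, next-terminal) pair. Each input token forces the next rule, so parsing is deterministic.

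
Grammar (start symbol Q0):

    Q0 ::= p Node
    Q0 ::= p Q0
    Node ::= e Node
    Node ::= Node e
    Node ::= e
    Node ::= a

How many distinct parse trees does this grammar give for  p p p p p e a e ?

2

Parse trees for p p p p p e a e:
  [Q0 p [Q0 p [Q0 p [Q0 p [Q0 p [Node e [Node [Node a] e]]]]]]]
  [Q0 p [Q0 p [Q0 p [Q0 p [Q0 p [Node [Node e [Node a]] e]]]]]]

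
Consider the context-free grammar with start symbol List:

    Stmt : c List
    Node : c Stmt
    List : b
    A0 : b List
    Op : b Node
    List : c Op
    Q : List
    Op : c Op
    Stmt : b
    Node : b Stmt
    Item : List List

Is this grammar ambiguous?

Unambiguous

Only List, Op, Node, Stmt are reachable from List; ignoring the rest: Restricted to the reachable nonterminals, every rule has the form A → t or A → t B, and no two rules for the same A share a first terminal. The grammar encodes a DFA — one run per string.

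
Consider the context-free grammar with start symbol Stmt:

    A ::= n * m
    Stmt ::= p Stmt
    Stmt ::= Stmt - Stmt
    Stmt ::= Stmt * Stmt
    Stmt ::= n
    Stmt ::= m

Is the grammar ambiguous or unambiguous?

Witness: p m * m

Derivation 1: Stmt ⇒ p Stmt ⇒ p Stmt * Stmt ⇒ p m * Stmt ⇒ p m * m
Derivation 2: Stmt ⇒ Stmt * Stmt ⇒ p Stmt * Stmt ⇒ p m * Stmt ⇒ p m * m

Two distinct leftmost derivations for the same string.

Ambiguous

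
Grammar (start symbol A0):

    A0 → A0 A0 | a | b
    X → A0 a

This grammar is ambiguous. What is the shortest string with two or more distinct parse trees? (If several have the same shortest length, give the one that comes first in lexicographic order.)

a a a

length 1: no string has ≥2 trees
length 2: no string has ≥2 trees
length 3: a a a has 2 parse trees

Two derivations of a a a:
  A0 ⇒ A0 A0 ⇒ A0 A0 A0 ⇒ a A0 A0 ⇒ a a A0 ⇒ a a a
  A0 ⇒ A0 A0 ⇒ a A0 ⇒ a A0 A0 ⇒ a a A0 ⇒ a a a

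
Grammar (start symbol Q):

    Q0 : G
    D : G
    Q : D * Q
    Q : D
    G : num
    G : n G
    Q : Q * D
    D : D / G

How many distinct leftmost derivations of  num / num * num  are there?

Parse trees for num / num * num:
  [Q [D [D [G num]] / [G num]] * [Q [D [G num]]]]
  [Q [Q [D [D [G num]] / [G num]]] * [D [G num]]]

2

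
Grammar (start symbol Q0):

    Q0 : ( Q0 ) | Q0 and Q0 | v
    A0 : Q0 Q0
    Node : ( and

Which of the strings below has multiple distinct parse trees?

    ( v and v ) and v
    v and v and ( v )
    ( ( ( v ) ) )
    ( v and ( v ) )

v and v and ( v )

( v and v ) and v: 1 tree
v and v and ( v ): 2 trees
( ( ( v ) ) ): 1 tree
( v and ( v ) ): 1 tree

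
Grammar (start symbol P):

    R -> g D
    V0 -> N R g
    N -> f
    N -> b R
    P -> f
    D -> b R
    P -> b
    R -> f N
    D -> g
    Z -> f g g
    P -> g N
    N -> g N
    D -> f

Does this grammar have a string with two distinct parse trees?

(V0, Z are unreachable from P, so their rules don't affect L(P).) Restricted to the reachable nonterminals, every rule has the form A → t or A → t B, and no two rules for the same A share a first terminal. The grammar encodes a DFA — one run per string.

Unambiguous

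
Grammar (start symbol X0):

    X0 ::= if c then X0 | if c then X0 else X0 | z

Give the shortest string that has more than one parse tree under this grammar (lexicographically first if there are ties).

length 1: no string has ≥2 trees
length 4: no string has ≥2 trees
length 6: no string has ≥2 trees
length 7: no string has ≥2 trees
length 9: if c then if c then z else z has 2 parse trees

Two derivations of if c then if c then z else z:
  X0 ⇒ if c then X0 ⇒ if c then if c then X0 else X0 ⇒ if c then if c then z else X0 ⇒ if c then if c then z else z
  X0 ⇒ if c then X0 else X0 ⇒ if c then if c then X0 else X0 ⇒ if c then if c then z else X0 ⇒ if c then if c then z else z

if c then if c then z else z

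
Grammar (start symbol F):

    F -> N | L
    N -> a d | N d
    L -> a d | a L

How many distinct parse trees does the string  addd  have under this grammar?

Parse trees for addd:
  [F [N [N [N a d] d] d]]

1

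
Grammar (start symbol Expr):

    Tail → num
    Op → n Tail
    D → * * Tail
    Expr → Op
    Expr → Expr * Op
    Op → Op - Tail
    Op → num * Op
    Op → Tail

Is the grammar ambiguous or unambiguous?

Ambiguous

Witness: num * num

Derivation 1: Expr ⇒ Op ⇒ num * Op ⇒ num * Tail ⇒ num * num
Derivation 2: Expr ⇒ Expr * Op ⇒ Op * Op ⇒ Tail * Op ⇒ num * Op ⇒ num * Tail ⇒ num * num

Two distinct leftmost derivations for the same string.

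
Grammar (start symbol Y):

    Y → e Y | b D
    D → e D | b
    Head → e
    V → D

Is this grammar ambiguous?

Unambiguous

(Head, V are unreachable from Y, so their rules don't affect L(Y).) Each reachable nonterminal has at most one production per leading terminal, and all productions are right-linear; the derivation is determined token-by-token.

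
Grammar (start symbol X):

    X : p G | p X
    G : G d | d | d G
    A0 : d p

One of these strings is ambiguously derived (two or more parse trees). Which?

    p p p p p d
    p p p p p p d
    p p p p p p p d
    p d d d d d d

p d d d d d d

p p p p p d: 1 tree
p p p p p p d: 1 tree
p p p p p p p d: 1 tree
p d d d d d d: 32 trees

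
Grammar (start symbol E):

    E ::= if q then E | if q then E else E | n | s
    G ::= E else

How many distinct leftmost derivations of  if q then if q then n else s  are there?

Parse trees for if q then if q then n else s:
  [E if q then [E if q then [E n] else [E s]]]
  [E if q then [E if q then [E n]] else [E s]]

2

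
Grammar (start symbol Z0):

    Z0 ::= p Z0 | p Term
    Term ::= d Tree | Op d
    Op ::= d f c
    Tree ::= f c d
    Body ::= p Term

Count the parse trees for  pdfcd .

2

Parse trees for pdfcd:
  [Z0 p [Term d [Tree f c d]]]
  [Z0 p [Term [Op d f c] d]]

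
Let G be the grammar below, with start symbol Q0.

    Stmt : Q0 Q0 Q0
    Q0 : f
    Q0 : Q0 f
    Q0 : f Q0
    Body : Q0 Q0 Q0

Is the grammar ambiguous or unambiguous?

Ambiguous

Witness: f f

Derivation 1: Q0 ⇒ Q0 f ⇒ f f
Derivation 2: Q0 ⇒ f Q0 ⇒ f f

Two distinct leftmost derivations for the same string.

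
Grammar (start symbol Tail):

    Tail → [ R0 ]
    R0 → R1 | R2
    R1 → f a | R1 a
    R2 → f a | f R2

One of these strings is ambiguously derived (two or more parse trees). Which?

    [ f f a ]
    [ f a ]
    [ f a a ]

[ f f a ]: 1 tree
[ f a ]: 2 trees
[ f a a ]: 1 tree

[ f a ]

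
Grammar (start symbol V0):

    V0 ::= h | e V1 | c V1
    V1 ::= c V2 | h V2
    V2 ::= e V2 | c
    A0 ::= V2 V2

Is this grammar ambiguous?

(A0 is unreachable from V0, so its rules don't affect L(V0).) The reachable rules are right-linear with at most one rule per (nonterminal, next-terminal) pair. Each input token forces the next rule, so parsing is deterministic.

Unambiguous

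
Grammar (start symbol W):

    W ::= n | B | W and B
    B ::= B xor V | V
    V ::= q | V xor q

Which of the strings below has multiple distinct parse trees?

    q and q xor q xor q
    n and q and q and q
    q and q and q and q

q and q xor q xor q: 4 trees
n and q and q and q: 1 tree
q and q and q and q: 1 tree

q and q xor q xor q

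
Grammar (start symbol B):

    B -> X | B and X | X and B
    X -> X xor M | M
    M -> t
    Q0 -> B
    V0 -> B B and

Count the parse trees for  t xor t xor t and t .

Parse trees for t xor t xor t and t:
  [B [B [X [X [X [M t]] xor [M t]] xor [M t]]] and [X [M t]]]
  [B [X [X [X [M t]] xor [M t]] xor [M t]] and [B [X [M t]]]]

2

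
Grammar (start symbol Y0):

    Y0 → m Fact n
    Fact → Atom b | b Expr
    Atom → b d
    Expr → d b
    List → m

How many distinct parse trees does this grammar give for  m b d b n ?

Parse trees for m b d b n:
  [Y0 m [Fact [Atom b d] b] n]
  [Y0 m [Fact b [Expr d b]] n]

2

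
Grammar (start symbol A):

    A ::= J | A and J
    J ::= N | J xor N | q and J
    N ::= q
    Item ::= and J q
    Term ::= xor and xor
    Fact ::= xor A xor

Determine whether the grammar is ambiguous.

Ambiguous

Witness: q and q

Derivation 1: A ⇒ J ⇒ q and J ⇒ q and N ⇒ q and q
Derivation 2: A ⇒ A and J ⇒ J and J ⇒ N and J ⇒ q and J ⇒ q and N ⇒ q and q

Two distinct leftmost derivations for the same string.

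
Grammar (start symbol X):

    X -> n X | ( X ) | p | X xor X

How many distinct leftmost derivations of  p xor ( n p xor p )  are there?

2

Parse trees for p xor ( n p xor p ):
  [X [X p] xor [X ( [X n [X [X p] xor [X p]]] )]]
  [X [X p] xor [X ( [X [X n [X p]] xor [X p]] )]]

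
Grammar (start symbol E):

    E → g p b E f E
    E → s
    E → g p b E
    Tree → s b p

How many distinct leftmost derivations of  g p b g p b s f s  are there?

Parse trees for g p b g p b s f s:
  [E g p b [E g p b [E s]] f [E s]]
  [E g p b [E g p b [E s] f [E s]]]

2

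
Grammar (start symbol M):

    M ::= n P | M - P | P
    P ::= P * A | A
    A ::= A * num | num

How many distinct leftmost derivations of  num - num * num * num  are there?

Parse trees for num - num * num * num:
  [M [M [P [A num]]] - [P [P [A num]] * [A [A num] * num]]]
  [M [M [P [A num]]] - [P [P [P [A num]] * [A num]] * [A num]]]
  [M [M [P [A num]]] - [P [P [A [A num] * num]] * [A num]]]
  [M [M [P [A num]]] - [P [A [A [A num] * num] * num]]]

4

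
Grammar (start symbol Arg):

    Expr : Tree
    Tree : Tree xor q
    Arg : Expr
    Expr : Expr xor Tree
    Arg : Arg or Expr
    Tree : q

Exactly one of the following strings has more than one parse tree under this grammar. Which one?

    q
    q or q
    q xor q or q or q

q: 1 tree
q or q: 1 tree
q xor q or q or q: 2 trees

q xor q or q or q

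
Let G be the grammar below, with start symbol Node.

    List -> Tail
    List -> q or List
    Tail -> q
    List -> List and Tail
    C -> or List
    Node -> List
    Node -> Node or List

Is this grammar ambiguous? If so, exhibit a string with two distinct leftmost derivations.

Ambiguous

Witness: q or q

Derivation 1: Node ⇒ List ⇒ q or List ⇒ q or Tail ⇒ q or q
Derivation 2: Node ⇒ Node or List ⇒ List or List ⇒ Tail or List ⇒ q or List ⇒ q or Tail ⇒ q or q

Two distinct leftmost derivations for the same string.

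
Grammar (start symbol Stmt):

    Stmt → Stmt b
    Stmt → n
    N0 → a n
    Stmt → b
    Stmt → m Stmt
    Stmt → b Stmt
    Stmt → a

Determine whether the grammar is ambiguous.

Ambiguous

Witness: b b

Derivation 1: Stmt ⇒ Stmt b ⇒ b b
Derivation 2: Stmt ⇒ b Stmt ⇒ b b

Two distinct leftmost derivations for the same string.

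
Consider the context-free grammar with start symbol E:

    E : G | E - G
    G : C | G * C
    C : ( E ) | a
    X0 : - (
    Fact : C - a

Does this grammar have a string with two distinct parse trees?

Only E, G, C are reachable from E; ignoring the rest: This is a standard precedence ladder (E over G over C), with each level left-recursive on its own operator ('-' at E, '*' at G). That structure is LR(1), hence unambiguous.

Unambiguous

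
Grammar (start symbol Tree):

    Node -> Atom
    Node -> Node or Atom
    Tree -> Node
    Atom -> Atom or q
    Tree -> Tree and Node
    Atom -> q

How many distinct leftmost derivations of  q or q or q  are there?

4

Parse trees for q or q or q:
  [Tree [Node [Atom [Atom [Atom q] or q] or q]]]
  [Tree [Node [Node [Atom q]] or [Atom [Atom q] or q]]]
  [Tree [Node [Node [Atom [Atom q] or q]] or [Atom q]]]
  [Tree [Node [Node [Node [Atom q]] or [Atom q]] or [Atom q]]]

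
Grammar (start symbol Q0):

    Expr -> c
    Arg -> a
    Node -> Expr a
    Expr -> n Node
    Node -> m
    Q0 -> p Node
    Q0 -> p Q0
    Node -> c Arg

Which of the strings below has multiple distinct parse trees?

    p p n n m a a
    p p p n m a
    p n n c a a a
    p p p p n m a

p p n n m a a: 1 tree
p p p n m a: 1 tree
p n n c a a a: 2 trees
p p p p n m a: 1 tree

p n n c a a a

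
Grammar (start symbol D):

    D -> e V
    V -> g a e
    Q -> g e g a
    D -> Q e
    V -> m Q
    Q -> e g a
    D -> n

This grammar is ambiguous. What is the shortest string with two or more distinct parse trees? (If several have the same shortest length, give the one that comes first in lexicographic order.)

length 1: no string has ≥2 trees
length 4: e g a e has 2 parse trees

Two derivations of e g a e:
  D ⇒ e V ⇒ e g a e
  D ⇒ Q e ⇒ e g a e

e g a e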